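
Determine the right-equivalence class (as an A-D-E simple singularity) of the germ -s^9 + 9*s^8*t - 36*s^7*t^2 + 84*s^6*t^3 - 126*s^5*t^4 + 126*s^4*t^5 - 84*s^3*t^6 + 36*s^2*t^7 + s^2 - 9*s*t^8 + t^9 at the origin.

A_{8}

The Hessian of f at 0 is [[2, 0], [0, 0]] with rank 1, so corank 1. A Groebner basis of the Jacobian ideal J(f) in C{s,t} is {t^8, s}; counting standard monomials gives mu = 8. Corank 1: A-series; mu = 8 gives A_8.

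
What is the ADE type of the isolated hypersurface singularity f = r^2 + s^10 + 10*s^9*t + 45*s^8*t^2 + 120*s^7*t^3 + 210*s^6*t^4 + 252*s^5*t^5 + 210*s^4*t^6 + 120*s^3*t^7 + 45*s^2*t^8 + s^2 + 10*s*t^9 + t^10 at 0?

A_{9}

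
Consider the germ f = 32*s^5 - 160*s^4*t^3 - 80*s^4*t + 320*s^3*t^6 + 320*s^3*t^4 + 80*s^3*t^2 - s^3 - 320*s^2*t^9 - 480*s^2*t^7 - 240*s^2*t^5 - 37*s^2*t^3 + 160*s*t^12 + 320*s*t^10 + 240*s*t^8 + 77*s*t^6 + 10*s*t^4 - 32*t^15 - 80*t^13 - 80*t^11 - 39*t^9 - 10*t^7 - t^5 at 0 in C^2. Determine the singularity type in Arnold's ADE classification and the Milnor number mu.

The Hessian of f at 0 has rank 0. Corank 2; j^3 = -s^3 is a perfect cube, so E-series; the 5-jet and mu = 8 give E_8.

Type E8, Milnor number mu = 8.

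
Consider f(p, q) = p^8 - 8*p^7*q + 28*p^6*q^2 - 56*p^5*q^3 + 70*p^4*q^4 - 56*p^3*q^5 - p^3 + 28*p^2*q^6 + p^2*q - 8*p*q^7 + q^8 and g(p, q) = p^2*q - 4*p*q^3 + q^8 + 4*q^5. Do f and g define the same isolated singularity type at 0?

The Hessian of f at 0 has rank 0. Corank 2; j^3 = -p^2*(p - q) has shape L^2 M (L != M), so D-series; mu = 9 gives D_9. The Hessian of g at 0 has rank 0. Corank 2; j^3 = p^2*q has shape L^2 M (L != M), so D-series; mu = 9 gives D_9. Both have type D_9, hence right-equivalent.

Yes.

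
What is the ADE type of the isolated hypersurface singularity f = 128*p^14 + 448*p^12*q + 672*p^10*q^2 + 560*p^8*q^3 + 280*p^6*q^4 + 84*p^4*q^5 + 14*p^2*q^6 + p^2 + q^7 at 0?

A_{6}

The Hessian of f at 0 is [[2, 0], [0, 0]] with rank 1, so corank 1. A Groebner basis of the Jacobian ideal J(f) in C{p,q} is {q^6, p}; counting standard monomials gives mu = 6. Corank 1: A-series; mu = 6 gives A_6.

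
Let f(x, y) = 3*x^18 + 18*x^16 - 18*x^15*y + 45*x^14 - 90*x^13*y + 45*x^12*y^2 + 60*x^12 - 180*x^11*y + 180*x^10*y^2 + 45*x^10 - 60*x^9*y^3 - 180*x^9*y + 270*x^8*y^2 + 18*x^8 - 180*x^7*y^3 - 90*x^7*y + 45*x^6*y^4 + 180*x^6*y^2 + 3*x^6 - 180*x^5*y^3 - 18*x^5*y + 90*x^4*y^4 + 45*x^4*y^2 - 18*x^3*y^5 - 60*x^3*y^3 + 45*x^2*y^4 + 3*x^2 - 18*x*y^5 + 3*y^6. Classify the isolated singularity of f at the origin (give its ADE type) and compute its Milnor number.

The Hessian of f at 0 has rank 1. Corank 1: A-series; mu = 5 gives A_5.

Type A_{5}, Milnor number mu = 5.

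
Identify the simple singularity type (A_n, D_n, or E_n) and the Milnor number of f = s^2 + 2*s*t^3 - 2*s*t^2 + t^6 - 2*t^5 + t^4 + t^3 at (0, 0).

Type A_2, Milnor number mu = 2.

The Hessian of f at 0 has rank 1. Corank 1: A-series; mu = 2 gives A_2.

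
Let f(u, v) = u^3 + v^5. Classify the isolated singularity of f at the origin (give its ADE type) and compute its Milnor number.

The Hessian of f at 0 is [[0, 0], [0, 0]] with rank 0, so corank 2. A Groebner basis of the Jacobian ideal J(f) in C{u,v} is {v^4, u^2}; counting standard monomials gives mu = 8. Corank 2; j^3 = u^3 is a perfect cube, so E-series; the 5-jet and mu = 8 give E_8.

Type E_{8}, Milnor number mu = 8.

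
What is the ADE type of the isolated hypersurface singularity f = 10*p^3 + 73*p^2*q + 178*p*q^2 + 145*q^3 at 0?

D_4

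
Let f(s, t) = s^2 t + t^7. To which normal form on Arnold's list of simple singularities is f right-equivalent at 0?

D_{8}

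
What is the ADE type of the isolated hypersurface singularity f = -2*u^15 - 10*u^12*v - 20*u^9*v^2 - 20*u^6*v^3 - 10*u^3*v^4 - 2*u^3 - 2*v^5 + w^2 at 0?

The Hessian of f at 0 has rank 1. Corank 2; j^3 = -2*u^3 is a perfect cube, so E-series; the 5-jet and mu = 8 give E_8.

E_{8}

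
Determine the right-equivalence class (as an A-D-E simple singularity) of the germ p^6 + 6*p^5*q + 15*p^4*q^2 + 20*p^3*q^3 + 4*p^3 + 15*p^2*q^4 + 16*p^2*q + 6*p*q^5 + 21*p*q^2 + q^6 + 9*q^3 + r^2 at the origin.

D7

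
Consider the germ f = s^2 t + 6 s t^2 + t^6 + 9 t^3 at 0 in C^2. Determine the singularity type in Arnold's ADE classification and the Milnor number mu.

The Hessian of f at 0 has rank 0. Corank 2; j^3 = t*(s + 3*t)^2 has shape L^2 M (L != M), so D-series; mu = 7 gives D_7.

Type D_7, Milnor number mu = 7.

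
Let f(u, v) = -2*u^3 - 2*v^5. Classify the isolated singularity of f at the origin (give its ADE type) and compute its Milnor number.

The Hessian of f at 0 has rank 0. Corank 2; j^3 = -2*u^3 is a perfect cube, so E-series; the 5-jet and mu = 8 give E_8.

Type E_{8}, Milnor number mu = 8.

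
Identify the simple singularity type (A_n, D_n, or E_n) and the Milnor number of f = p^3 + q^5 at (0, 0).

Type E_8, Milnor number mu = 8.

The Hessian of f at 0 has rank 0. Corank 2; j^3 = p^3 is a perfect cube, so E-series; the 5-jet and mu = 8 give E_8.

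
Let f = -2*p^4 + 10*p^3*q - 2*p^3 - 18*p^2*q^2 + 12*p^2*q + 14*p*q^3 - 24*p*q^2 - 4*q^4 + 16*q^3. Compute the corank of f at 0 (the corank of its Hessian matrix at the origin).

2

The Hessian at 0 is [[0, 0], [0, 0]] of rank 0; hence corank 2.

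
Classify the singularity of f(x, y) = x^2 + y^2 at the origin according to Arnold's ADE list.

The Hessian of f at 0 is [[2, 0], [0, 2]] with rank 2, so corank 0. A Groebner basis of the Jacobian ideal J(f) in C{x,y} is {x, y}; counting standard monomials gives mu = 1. Corank 0: nondegenerate Morse point, so A_1.

A_1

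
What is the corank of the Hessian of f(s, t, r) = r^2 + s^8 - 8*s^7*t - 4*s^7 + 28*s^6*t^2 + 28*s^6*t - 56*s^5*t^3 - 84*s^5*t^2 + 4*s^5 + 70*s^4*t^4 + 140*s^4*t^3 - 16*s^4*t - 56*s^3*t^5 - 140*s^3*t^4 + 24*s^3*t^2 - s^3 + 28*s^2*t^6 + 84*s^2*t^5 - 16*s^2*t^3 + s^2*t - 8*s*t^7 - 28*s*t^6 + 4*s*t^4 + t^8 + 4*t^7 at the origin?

2

Hessian at 0 has rank 1.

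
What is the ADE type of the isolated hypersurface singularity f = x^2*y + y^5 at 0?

D_6

The Hessian of f at 0 is [[0, 0], [0, 0]] with rank 0, so corank 2. A Groebner basis of the Jacobian ideal J(f) in C{x,y} is {x^2/5 + y^4, x^3, x*y}; counting standard monomials gives mu = 6. Corank 2; j^3 = x^2*y has shape L^2 M (L != M), so D-series; mu = 6 gives D_6.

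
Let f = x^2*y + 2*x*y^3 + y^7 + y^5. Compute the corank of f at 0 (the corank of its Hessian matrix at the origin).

2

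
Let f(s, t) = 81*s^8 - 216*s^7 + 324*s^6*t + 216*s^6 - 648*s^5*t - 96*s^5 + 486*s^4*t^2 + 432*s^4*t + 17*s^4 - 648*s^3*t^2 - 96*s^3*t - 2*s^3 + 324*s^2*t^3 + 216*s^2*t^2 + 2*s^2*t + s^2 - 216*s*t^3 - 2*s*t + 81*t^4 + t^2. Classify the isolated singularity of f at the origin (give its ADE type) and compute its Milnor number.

Type A_3, Milnor number mu = 3.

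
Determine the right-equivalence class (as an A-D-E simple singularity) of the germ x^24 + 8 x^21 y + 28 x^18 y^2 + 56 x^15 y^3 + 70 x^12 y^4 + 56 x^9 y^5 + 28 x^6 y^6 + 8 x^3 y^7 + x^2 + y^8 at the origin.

A_{7}

The Hessian of f at 0 is [[2, 0], [0, 0]] with rank 1, so corank 1. A Groebner basis of the Jacobian ideal J(f) in C{x,y} is {y^7, x}; counting standard monomials gives mu = 7. Corank 1: A-series; mu = 7 gives A_7.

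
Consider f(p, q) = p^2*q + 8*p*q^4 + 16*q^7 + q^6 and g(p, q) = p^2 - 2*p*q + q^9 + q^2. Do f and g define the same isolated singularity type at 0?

No.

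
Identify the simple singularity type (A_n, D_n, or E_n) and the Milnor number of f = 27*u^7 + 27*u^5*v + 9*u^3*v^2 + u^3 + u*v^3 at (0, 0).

The Hessian of f at 0 has rank 0. Corank 2; j^3 = u^3 is a perfect cube, so E-series; the 4-jet and mu = 7 give E_7.

Type E_{7}, Milnor number mu = 7.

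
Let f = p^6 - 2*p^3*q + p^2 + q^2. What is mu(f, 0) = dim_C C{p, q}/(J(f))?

The Hessian of f at 0 has rank 2. Corank 0: nondegenerate Morse point, so A_1.

1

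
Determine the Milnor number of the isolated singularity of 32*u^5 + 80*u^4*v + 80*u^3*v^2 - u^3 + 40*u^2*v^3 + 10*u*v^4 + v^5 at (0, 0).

8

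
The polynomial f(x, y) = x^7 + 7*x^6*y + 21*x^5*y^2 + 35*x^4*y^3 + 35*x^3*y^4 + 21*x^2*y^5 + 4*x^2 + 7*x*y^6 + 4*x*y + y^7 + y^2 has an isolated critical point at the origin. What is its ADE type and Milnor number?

Type A6, Milnor number mu = 6.

The Hessian of f at 0 is [[8, 4], [4, 2]] with rank 1, so corank 1. A Groebner basis of the Jacobian ideal J(f) in C{x,y} is {y^6, x + y/2}; counting standard monomials gives mu = 6. Corank 1: A-series; mu = 6 gives A_6.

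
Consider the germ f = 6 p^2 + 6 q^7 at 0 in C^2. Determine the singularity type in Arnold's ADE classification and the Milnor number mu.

The Hessian of f at 0 has rank 1. Corank 1: A-series; mu = 6 gives A_6.

Type A_6, Milnor number mu = 6.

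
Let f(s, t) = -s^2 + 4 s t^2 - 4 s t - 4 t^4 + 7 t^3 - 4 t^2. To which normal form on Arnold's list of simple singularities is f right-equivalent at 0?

The Hessian of f at 0 has rank 1. Corank 1: A-series; mu = 2 gives A_2.

A_2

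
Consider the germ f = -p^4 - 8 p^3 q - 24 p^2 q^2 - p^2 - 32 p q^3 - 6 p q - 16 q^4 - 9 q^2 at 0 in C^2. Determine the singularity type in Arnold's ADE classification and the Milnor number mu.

Type A_{3}, Milnor number mu = 3.

The Hessian of f at 0 has rank 1. Corank 1: A-series; mu = 3 gives A_3.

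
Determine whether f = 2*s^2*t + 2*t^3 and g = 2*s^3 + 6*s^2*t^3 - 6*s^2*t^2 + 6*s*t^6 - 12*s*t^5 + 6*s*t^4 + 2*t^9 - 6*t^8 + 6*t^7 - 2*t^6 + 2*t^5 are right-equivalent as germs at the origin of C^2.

No.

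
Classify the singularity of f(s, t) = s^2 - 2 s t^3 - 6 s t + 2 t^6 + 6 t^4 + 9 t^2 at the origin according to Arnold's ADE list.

The Hessian of f at 0 has rank 1. Corank 1: A-series; mu = 5 gives A_5.

A_{5}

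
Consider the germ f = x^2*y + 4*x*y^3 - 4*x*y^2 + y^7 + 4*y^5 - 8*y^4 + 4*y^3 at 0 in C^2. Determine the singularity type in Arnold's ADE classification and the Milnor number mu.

Type D8, Milnor number mu = 8.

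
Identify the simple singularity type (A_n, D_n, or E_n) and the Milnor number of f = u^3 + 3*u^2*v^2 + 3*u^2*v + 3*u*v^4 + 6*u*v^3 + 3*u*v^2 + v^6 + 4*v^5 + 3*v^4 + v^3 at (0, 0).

Type E_8, Milnor number mu = 8.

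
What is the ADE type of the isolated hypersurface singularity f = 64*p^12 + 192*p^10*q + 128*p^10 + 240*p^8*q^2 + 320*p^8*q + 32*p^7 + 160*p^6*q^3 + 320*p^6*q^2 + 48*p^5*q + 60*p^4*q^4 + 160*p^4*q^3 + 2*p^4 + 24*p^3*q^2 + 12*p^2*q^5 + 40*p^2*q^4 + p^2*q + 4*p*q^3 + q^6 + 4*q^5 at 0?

The Hessian of f at 0 has rank 0. Corank 2; j^3 = p^2*q has shape L^2 M (L != M), so D-series; mu = 7 gives D_7.

D_{7}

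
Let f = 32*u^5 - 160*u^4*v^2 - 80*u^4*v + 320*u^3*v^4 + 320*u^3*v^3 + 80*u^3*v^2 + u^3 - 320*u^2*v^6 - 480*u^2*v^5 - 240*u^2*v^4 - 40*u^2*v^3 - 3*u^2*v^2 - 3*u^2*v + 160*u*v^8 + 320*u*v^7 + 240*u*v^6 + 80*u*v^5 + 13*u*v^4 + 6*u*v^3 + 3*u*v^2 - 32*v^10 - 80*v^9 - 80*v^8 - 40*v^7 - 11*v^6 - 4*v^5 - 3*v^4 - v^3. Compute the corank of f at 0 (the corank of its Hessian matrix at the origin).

2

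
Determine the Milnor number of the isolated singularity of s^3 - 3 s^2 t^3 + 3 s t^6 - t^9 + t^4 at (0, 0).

6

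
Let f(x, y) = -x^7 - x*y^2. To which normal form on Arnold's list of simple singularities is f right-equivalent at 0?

D_{8}

The Hessian of f at 0 has rank 0. Corank 2; j^3 = -x*y^2 has shape L^2 M (L != M), so D-series; mu = 8 gives D_8.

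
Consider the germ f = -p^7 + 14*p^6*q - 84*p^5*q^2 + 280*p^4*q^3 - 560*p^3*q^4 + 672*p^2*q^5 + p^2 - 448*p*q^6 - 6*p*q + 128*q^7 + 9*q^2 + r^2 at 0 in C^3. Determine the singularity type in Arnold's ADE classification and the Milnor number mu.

Type A_6, Milnor number mu = 6.

The Hessian of f at 0 is [[2, -6, 0], [-6, 18, 0], [0, 0, 2]] with rank 2, so corank 1. A Groebner basis of the Jacobian ideal J(f) in C{p,q,r} is {q^6, p - 3*q, r}; counting standard monomials gives mu = 6. Corank 1: A-series; mu = 6 gives A_6.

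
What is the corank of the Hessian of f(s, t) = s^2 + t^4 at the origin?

1

Hessian at 0 has rank 1.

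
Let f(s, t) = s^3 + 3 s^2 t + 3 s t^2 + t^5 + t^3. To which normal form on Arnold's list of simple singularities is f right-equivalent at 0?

E8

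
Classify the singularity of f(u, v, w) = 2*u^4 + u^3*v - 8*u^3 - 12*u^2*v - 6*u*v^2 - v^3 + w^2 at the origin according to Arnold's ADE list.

E7

The Hessian of f at 0 is [[0, 0, 0], [0, 0, 0], [0, 0, 2]] with rank 1, so corank 2. A Groebner basis of the Jacobian ideal J(f) in C{u,v,w} is {768*u^2 + 768*u*v + v^4 + 8*v^3 + 192*v^2, u^3 - 12*u^2 - 12*u*v - 3*v^2, u^2*v + 24*u^2 + 24*u*v + 6*v^2, -32*u^2 + u*v^2 - 32*u*v + v^3/6 - 8*v^2, w}; counting standard monomials gives mu = 7. Corank 2; j^3 = -(2*u + v)^3 is a perfect cube, so E-series; the 4-jet and mu = 7 give E_7.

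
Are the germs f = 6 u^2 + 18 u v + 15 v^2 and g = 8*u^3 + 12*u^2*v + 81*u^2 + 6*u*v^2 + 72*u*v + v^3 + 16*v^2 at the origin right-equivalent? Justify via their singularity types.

No.

The Hessian of f at 0 is [[12, 18], [18, 30]] with rank 2, so corank 0. A Groebner basis of the Jacobian ideal J(f) in C{u,v} is {u, v}; counting standard monomials gives mu = 1. Corank 0: nondegenerate Morse point, so A_1. The Hessian of g at 0 is [[162, 72], [72, 32]] with rank 1, so corank 1. A Groebner basis of the Jacobian ideal J(g) in C{u,v} is {v^2, u + 4*v/9}; counting standard monomials gives mu = 2. Corank 1: A-series; mu = 2 gives A_2. f is A_1 but g is A_2, hence not right-equivalent.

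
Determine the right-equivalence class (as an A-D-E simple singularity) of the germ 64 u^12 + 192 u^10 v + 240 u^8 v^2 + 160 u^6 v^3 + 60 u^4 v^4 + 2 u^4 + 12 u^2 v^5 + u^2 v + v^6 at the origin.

D_7

The Hessian of f at 0 has rank 0. Corank 2; j^3 = u^2*v has shape L^2 M (L != M), so D-series; mu = 7 gives D_7.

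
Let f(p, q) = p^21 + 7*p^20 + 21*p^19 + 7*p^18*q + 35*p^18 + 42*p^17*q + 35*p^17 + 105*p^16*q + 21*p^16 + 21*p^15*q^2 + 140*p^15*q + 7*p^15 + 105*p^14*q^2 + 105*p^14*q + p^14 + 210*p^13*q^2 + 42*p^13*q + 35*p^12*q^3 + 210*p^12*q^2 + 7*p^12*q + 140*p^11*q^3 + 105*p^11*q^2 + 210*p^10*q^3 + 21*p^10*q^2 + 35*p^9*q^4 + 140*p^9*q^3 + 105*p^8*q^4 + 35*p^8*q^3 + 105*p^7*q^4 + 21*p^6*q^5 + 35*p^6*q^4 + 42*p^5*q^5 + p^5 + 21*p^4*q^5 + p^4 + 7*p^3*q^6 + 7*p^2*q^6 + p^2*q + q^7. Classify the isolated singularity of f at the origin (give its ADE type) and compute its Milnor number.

Type D8, Milnor number mu = 8.

The Hessian of f at 0 is [[0, 0], [0, 0]] with rank 0, so corank 2. A Groebner basis of the Jacobian ideal J(f) in C{p,q} is {p^2/7 + q^6, p^3, p*q}; counting standard monomials gives mu = 8. Corank 2; j^3 = p^2*q has shape L^2 M (L != M), so D-series; mu = 8 gives D_8.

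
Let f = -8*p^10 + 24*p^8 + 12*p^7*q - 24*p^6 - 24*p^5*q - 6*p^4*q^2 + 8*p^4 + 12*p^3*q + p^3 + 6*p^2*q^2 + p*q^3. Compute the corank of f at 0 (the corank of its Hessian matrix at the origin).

The Hessian at 0 is [[0, 0], [0, 0]] of rank 0; hence corank 2.

2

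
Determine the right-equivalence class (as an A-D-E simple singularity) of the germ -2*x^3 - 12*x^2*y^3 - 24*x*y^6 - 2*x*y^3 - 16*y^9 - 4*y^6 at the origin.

The Hessian of f at 0 is [[0, 0], [0, 0]] with rank 0, so corank 2. A Groebner basis of the Jacobian ideal J(f) in C{x,y} is {x^3, x*y^2, 3*x^2 + y^3}; counting standard monomials gives mu = 7. Corank 2; j^3 = -2*x^3 is a perfect cube, so E-series; the 4-jet and mu = 7 give E_7.

E_7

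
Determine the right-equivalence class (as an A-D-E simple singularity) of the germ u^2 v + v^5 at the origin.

D_{6}

The Hessian of f at 0 has rank 0. Corank 2; j^3 = u^2*v has shape L^2 M (L != M), so D-series; mu = 6 gives D_6.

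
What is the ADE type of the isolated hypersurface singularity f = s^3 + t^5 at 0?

E_8

The Hessian of f at 0 has rank 0. Corank 2; j^3 = s^3 is a perfect cube, so E-series; the 5-jet and mu = 8 give E_8.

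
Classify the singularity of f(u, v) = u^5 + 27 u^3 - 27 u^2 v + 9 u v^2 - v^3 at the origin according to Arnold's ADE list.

E_{8}

The Hessian of f at 0 has rank 0. Corank 2; j^3 = (3*u - v)^3 is a perfect cube, so E-series; the 5-jet and mu = 8 give E_8.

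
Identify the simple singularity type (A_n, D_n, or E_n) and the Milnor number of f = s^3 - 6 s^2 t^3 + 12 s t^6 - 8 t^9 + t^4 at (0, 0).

The Hessian of f at 0 has rank 0. Corank 2; j^3 = s^3 is a perfect cube, so E-series; the 4-jet and mu = 6 give E_6.

Type E_6, Milnor number mu = 6.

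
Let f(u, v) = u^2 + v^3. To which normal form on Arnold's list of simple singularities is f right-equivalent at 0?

A_{2}

The Hessian of f at 0 has rank 1. Corank 1: A-series; mu = 2 gives A_2.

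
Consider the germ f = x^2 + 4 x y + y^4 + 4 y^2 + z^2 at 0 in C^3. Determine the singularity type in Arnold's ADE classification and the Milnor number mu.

Type A_{3}, Milnor number mu = 3.

The Hessian of f at 0 has rank 2. Corank 1: A-series; mu = 3 gives A_3.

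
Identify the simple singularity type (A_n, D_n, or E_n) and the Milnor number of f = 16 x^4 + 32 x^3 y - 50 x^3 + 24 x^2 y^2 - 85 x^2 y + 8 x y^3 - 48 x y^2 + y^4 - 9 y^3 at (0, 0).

Type D_5, Milnor number mu = 5.

The Hessian of f at 0 has rank 0. Corank 2; j^3 = -(2*x + y)*(5*x + 3*y)^2 has shape L^2 M (L != M), so D-series; mu = 5 gives D_5.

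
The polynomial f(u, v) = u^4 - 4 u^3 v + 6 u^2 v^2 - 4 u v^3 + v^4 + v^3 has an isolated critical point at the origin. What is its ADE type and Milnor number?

Type E_{6}, Milnor number mu = 6.

The Hessian of f at 0 has rank 0. Corank 2; j^3 = v^3 is a perfect cube, so E-series; the 4-jet and mu = 6 give E_6.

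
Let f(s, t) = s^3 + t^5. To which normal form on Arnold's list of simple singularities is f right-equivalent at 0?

The Hessian of f at 0 has rank 0. Corank 2; j^3 = s^3 is a perfect cube, so E-series; the 5-jet and mu = 8 give E_8.

E8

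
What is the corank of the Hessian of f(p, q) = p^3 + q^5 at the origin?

Hessian at 0 has rank 0.

2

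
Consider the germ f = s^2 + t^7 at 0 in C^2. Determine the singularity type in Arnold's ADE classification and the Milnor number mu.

Type A_6, Milnor number mu = 6.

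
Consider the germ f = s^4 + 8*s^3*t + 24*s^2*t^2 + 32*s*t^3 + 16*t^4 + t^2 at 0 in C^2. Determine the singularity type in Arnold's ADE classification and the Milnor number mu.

Type A3, Milnor number mu = 3.

The Hessian of f at 0 has rank 1. Corank 1: A-series; mu = 3 gives A_3.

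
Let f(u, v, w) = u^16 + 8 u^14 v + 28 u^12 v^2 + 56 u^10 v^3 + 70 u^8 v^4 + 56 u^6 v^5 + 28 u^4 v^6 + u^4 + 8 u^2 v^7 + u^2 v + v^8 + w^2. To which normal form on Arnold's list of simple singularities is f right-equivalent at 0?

D_9

The Hessian of f at 0 is [[0, 0, 0], [0, 0, 0], [0, 0, 2]] with rank 1, so corank 2. A Groebner basis of the Jacobian ideal J(f) in C{u,v,w} is {u^2/8 + v^7, u^3, u*v, w}; counting standard monomials gives mu = 9. Corank 2; j^3 = u^2*v has shape L^2 M (L != M), so D-series; mu = 9 gives D_9.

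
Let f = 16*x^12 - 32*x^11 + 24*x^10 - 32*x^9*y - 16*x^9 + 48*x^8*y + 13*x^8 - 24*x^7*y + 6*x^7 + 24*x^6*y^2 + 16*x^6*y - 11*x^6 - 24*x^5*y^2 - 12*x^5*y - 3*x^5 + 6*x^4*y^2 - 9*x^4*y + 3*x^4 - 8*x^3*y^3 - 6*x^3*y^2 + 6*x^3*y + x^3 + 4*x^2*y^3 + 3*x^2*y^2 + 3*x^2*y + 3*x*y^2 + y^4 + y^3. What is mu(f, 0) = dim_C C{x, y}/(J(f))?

6

The Hessian of f at 0 has rank 0. Corank 2; j^3 = (x + y)^3 is a perfect cube, so E-series; the 4-jet and mu = 6 give E_6.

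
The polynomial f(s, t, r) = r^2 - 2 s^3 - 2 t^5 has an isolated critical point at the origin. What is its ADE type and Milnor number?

The Hessian of f at 0 has rank 1. Corank 2; j^3 = -2*s^3 is a perfect cube, so E-series; the 5-jet and mu = 8 give E_8.

Type E8, Milnor number mu = 8.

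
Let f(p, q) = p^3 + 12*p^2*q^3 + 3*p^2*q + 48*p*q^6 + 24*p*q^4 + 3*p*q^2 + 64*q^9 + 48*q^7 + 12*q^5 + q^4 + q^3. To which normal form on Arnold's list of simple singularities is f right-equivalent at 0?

The Hessian of f at 0 has rank 0. Corank 2; j^3 = (p + q)^3 is a perfect cube, so E-series; the 4-jet and mu = 6 give E_6.

E6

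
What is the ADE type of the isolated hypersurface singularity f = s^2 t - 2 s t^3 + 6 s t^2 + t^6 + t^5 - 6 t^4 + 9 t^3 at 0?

The Hessian of f at 0 has rank 0. Corank 2; j^3 = t*(s + 3*t)^2 has shape L^2 M (L != M), so D-series; mu = 7 gives D_7.

D_{7}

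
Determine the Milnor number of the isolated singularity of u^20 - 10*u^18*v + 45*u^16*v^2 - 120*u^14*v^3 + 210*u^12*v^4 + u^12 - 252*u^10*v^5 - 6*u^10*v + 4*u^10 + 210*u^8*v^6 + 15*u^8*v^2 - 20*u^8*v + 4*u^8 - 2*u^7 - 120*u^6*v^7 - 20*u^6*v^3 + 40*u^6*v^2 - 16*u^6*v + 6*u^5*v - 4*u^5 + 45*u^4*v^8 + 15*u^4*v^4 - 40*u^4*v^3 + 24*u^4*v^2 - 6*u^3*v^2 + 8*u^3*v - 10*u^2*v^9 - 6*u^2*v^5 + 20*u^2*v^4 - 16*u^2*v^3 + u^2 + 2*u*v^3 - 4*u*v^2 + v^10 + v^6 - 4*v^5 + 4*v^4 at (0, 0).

9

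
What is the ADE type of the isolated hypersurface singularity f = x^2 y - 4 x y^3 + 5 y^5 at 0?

The Hessian of f at 0 has rank 0. Corank 2; j^3 = x^2*y has shape L^2 M (L != M), so D-series; mu = 6 gives D_6.

D6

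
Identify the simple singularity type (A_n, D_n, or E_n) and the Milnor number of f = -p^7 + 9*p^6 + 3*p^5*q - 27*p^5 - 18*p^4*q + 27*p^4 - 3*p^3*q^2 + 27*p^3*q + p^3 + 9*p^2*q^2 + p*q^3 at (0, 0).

The Hessian of f at 0 is [[0, 0], [0, 0]] with rank 0, so corank 2. A Groebner basis of the Jacobian ideal J(f) in C{p,q} is {p^2/3 + q^4 + q^3/9, p^3, p^2*q - p^2/9 - q^3/27, 2*p^2/3 + p*q^2 + 2*q^3/9}; counting standard monomials gives mu = 7. Corank 2; j^3 = p^3 is a perfect cube, so E-series; the 4-jet and mu = 7 give E_7.

Type E_{7}, Milnor number mu = 7.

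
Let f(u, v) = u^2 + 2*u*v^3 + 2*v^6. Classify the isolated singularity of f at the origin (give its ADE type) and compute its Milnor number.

The Hessian of f at 0 has rank 1. Corank 1: A-series; mu = 5 gives A_5.

Type A5, Milnor number mu = 5.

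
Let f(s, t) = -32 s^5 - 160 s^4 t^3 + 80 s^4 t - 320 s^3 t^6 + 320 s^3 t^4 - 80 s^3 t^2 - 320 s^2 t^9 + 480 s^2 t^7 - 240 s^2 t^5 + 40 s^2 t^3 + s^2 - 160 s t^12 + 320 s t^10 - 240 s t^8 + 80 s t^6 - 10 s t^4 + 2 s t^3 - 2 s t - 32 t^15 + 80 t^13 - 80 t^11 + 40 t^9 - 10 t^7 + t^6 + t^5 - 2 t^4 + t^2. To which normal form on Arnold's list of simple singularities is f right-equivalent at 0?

A_4

The Hessian of f at 0 is [[2, -2], [-2, 2]] with rank 1, so corank 1. A Groebner basis of the Jacobian ideal J(f) in C{s,t} is {s + t^3 - t, s^2 - t^2, s*t - t^2}; counting standard monomials gives mu = 4. Corank 1: A-series; mu = 4 gives A_4.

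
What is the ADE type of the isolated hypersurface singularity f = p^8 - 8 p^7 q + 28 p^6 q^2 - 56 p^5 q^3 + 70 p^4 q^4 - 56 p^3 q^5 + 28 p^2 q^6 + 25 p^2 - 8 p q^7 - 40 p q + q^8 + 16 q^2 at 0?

The Hessian of f at 0 has rank 1. Corank 1: A-series; mu = 7 gives A_7.

A7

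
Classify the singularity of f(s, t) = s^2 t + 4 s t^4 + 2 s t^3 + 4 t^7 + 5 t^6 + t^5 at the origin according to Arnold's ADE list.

The Hessian of f at 0 has rank 0. Corank 2; j^3 = s^2*t has shape L^2 M (L != M), so D-series; mu = 7 gives D_7.

D_7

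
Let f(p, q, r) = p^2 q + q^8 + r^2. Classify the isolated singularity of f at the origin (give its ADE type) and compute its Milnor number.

Type D_9, Milnor number mu = 9.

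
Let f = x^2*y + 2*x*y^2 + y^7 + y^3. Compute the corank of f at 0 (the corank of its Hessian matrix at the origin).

2

Hessian at 0 has rank 0.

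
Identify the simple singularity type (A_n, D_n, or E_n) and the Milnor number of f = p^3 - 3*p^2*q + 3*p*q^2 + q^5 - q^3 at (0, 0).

Type E_8, Milnor number mu = 8.

The Hessian of f at 0 is [[0, 0], [0, 0]] with rank 0, so corank 2. A Groebner basis of the Jacobian ideal J(f) in C{p,q} is {q^4, p^2 - 2*p*q + q^2}; counting standard monomials gives mu = 8. Corank 2; j^3 = (p - q)^3 is a perfect cube, so E-series; the 5-jet and mu = 8 give E_8.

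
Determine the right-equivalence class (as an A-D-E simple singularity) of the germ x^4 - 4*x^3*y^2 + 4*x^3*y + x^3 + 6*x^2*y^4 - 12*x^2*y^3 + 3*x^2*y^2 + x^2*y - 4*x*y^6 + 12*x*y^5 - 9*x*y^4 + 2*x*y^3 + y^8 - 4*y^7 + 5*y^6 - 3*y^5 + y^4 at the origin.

D5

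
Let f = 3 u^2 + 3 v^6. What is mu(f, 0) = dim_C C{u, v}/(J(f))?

The Hessian of f at 0 is [[6, 0], [0, 0]] with rank 1, so corank 1. A Groebner basis of the Jacobian ideal J(f) in C{u,v} is {v^5, u}; counting standard monomials gives mu = 5. Corank 1: A-series; mu = 5 gives A_5.

5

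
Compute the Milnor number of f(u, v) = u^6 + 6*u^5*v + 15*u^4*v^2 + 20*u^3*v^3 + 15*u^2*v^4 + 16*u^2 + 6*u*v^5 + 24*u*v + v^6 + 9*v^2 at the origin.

The Hessian of f at 0 has rank 1. Corank 1: A-series; mu = 5 gives A_5.

5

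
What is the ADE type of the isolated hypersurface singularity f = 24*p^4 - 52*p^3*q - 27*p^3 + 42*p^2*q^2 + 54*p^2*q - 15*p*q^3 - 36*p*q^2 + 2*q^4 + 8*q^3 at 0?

The Hessian of f at 0 has rank 0. Corank 2; j^3 = -(3*p - 2*q)^3 is a perfect cube, so E-series; the 4-jet and mu = 7 give E_7.

E_{7}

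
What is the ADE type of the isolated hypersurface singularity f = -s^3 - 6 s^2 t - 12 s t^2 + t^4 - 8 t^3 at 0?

E_6

The Hessian of f at 0 has rank 0. Corank 2; j^3 = -(s + 2*t)^3 is a perfect cube, so E-series; the 4-jet and mu = 6 give E_6.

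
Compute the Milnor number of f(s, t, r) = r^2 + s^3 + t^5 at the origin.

8

The Hessian of f at 0 is [[0, 0, 0], [0, 0, 0], [0, 0, 2]] with rank 1, so corank 2. A Groebner basis of the Jacobian ideal J(f) in C{s,t,r} is {t^4, s^2, r}; counting standard monomials gives mu = 8. Corank 2; j^3 = s^3 is a perfect cube, so E-series; the 5-jet and mu = 8 give E_8.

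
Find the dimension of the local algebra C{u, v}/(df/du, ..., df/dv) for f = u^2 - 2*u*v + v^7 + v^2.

6

The Hessian of f at 0 has rank 1. Corank 1: A-series; mu = 6 gives A_6.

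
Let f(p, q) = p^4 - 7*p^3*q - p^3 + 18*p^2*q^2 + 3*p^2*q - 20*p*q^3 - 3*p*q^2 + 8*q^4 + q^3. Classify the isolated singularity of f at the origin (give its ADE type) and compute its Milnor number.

The Hessian of f at 0 has rank 0. Corank 2; j^3 = -(p - q)^3 is a perfect cube, so E-series; the 4-jet and mu = 7 give E_7.

Type E_7, Milnor number mu = 7.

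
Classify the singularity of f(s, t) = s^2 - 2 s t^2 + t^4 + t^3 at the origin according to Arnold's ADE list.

A_2

The Hessian of f at 0 is [[2, 0], [0, 0]] with rank 1, so corank 1. A Groebner basis of the Jacobian ideal J(f) in C{s,t} is {t^2, s}; counting standard monomials gives mu = 2. Corank 1: A-series; mu = 2 gives A_2.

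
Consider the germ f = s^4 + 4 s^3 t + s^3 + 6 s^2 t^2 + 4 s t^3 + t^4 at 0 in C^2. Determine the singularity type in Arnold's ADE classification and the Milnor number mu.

Type E_6, Milnor number mu = 6.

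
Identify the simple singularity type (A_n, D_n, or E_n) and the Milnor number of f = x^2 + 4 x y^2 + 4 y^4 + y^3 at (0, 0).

Type A_{2}, Milnor number mu = 2.

The Hessian of f at 0 is [[2, 0], [0, 0]] with rank 1, so corank 1. A Groebner basis of the Jacobian ideal J(f) in C{x,y} is {y^2, x}; counting standard monomials gives mu = 2. Corank 1: A-series; mu = 2 gives A_2.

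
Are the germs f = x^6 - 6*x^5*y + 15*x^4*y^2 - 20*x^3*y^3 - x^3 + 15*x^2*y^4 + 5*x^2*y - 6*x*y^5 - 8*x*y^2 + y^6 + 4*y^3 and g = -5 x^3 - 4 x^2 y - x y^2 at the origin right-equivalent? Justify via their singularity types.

No.

The Hessian of f at 0 is [[0, 0], [0, 0]] with rank 0, so corank 2. A Groebner basis of the Jacobian ideal J(f) in C{x,y} is {x*y/6 + y^5 - y^2/3, x*y^2 - 2*y^3, x^2 - 3*x*y + 2*y^2}; counting standard monomials gives mu = 7. Corank 2; j^3 = -(x - 2*y)^2*(x - y) has shape L^2 M (L != M), so D-series; mu = 7 gives D_7. The Hessian of g at 0 is [[0, 0], [0, 0]] with rank 0, so corank 2. A Groebner basis of the Jacobian ideal J(g) in C{x,y} is {y^3, x^2 - y^2, x*y + 2*y^2}; counting standard monomials gives mu = 4. Corank 2; j^3 = -x*(5*x^2 + 4*x*y + y^2) splits into three distinct lines over C (the quadratic factor has nonzero discriminant), so D_4. f is D_7 but g is D_4, hence not right-equivalent.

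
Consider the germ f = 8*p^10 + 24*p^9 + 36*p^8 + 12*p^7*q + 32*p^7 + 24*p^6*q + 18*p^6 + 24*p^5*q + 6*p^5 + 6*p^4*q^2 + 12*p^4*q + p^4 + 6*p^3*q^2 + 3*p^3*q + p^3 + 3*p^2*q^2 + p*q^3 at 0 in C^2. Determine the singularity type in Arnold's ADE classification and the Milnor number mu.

Type E7, Milnor number mu = 7.

The Hessian of f at 0 has rank 0. Corank 2; j^3 = p^3 is a perfect cube, so E-series; the 4-jet and mu = 7 give E_7.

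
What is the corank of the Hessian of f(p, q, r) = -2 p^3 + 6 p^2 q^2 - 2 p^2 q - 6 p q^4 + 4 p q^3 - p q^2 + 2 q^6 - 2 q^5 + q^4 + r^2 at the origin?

2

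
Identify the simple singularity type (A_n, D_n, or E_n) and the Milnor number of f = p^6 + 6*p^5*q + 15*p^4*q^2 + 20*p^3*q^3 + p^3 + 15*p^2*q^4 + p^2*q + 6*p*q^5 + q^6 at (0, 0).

Type D_{7}, Milnor number mu = 7.

The Hessian of f at 0 is [[0, 0], [0, 0]] with rank 0, so corank 2. A Groebner basis of the Jacobian ideal J(f) in C{p,q} is {-p*q/6 + q^5, p*q^2, p^2 + p*q}; counting standard monomials gives mu = 7. Corank 2; j^3 = p^2*(p + q) has shape L^2 M (L != M), so D-series; mu = 7 gives D_7.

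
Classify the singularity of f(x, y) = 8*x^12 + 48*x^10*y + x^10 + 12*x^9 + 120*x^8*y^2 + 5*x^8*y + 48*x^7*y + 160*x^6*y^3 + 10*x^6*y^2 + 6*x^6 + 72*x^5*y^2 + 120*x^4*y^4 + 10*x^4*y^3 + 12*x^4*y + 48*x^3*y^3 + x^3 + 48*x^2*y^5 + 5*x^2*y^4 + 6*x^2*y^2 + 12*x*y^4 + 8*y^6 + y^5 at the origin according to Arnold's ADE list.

E_8

The Hessian of f at 0 is [[0, 0], [0, 0]] with rank 0, so corank 2. A Groebner basis of the Jacobian ideal J(f) in C{x,y} is {y^4, x^3, x^2/4 + x*y^2}; counting standard monomials gives mu = 8. Corank 2; j^3 = x^3 is a perfect cube, so E-series; the 5-jet and mu = 8 give E_8.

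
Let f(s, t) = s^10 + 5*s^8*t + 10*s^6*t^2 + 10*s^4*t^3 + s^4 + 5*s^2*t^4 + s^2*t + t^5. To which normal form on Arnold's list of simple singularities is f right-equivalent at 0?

D_6

The Hessian of f at 0 has rank 0. Corank 2; j^3 = s^2*t has shape L^2 M (L != M), so D-series; mu = 6 gives D_6.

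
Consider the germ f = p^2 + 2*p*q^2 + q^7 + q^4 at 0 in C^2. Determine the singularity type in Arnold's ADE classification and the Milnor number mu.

Type A_{6}, Milnor number mu = 6.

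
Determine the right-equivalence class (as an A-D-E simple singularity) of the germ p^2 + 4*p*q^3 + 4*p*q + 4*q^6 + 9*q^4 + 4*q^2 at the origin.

The Hessian of f at 0 is [[2, 4], [4, 8]] with rank 1, so corank 1. A Groebner basis of the Jacobian ideal J(f) in C{p,q} is {q^3, p + 2*q}; counting standard monomials gives mu = 3. Corank 1: A-series; mu = 3 gives A_3.

A_3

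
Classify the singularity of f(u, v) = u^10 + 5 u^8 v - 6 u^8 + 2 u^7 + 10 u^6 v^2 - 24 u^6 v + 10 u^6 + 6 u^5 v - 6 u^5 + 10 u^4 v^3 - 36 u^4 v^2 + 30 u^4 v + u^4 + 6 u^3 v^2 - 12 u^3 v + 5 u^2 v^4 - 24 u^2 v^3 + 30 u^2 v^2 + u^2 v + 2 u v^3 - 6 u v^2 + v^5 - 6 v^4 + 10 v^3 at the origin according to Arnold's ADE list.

The Hessian of f at 0 has rank 0. Corank 2; j^3 = v*(u^2 - 6*u*v + 10*v^2) splits into three distinct lines over C (the quadratic factor has nonzero discriminant), so D_4.

D_{4}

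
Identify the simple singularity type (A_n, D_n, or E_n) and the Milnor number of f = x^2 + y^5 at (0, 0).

Type A_4, Milnor number mu = 4.

The Hessian of f at 0 has rank 1. Corank 1: A-series; mu = 4 gives A_4.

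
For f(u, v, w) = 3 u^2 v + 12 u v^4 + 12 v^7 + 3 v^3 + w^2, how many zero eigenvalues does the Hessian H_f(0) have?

2

Hessian at 0 has rank 1.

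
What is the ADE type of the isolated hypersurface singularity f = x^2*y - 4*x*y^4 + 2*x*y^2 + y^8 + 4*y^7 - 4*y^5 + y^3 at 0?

D_{9}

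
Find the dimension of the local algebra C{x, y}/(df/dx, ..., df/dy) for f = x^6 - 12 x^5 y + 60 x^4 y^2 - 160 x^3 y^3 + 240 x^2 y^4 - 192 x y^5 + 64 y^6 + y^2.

5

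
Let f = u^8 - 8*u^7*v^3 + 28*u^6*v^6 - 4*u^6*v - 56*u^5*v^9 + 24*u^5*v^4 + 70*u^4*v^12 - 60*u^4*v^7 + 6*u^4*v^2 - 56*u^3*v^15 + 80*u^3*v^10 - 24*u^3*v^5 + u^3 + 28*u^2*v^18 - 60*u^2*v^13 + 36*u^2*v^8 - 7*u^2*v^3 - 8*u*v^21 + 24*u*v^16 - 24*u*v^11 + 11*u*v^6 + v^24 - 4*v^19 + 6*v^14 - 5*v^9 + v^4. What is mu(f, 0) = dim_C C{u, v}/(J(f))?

The Hessian of f at 0 has rank 0. Corank 2; j^3 = u^3 is a perfect cube, so E-series; the 4-jet and mu = 6 give E_6.

6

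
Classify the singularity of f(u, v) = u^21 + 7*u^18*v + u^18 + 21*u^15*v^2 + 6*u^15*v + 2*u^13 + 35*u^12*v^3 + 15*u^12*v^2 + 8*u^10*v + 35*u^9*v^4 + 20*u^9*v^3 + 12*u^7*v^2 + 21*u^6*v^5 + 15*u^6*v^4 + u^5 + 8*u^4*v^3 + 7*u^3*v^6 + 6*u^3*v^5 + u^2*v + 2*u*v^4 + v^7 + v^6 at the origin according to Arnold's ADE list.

D7

The Hessian of f at 0 has rank 0. Corank 2; j^3 = u^2*v has shape L^2 M (L != M), so D-series; mu = 7 gives D_7.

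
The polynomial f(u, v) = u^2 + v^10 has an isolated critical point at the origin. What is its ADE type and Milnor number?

Type A_9, Milnor number mu = 9.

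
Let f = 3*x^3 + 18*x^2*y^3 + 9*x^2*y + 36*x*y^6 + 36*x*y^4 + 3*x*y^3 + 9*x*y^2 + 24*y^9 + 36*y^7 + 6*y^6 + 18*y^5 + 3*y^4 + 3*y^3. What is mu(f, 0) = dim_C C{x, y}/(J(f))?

7

The Hessian of f at 0 has rank 0. Corank 2; j^3 = 3*(x + y)^3 is a perfect cube, so E-series; the 4-jet and mu = 7 give E_7.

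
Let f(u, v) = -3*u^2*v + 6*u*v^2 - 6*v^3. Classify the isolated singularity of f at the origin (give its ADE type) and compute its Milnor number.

Type D_{4}, Milnor number mu = 4.

The Hessian of f at 0 is [[0, 0], [0, 0]] with rank 0, so corank 2. A Groebner basis of the Jacobian ideal J(f) in C{u,v} is {v^3, u^2 + 2*v^2, u*v - v^2}; counting standard monomials gives mu = 4. Corank 2; j^3 = -3*v*(u^2 - 2*u*v + 2*v^2) splits into three distinct lines over C (the quadratic factor has nonzero discriminant), so D_4.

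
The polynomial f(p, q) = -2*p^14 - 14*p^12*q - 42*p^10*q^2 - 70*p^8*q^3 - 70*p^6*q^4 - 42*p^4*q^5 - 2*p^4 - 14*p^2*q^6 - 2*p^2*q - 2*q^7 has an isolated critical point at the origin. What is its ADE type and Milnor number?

The Hessian of f at 0 has rank 0. Corank 2; j^3 = -2*p^2*q has shape L^2 M (L != M), so D-series; mu = 8 gives D_8.

Type D_8, Milnor number mu = 8.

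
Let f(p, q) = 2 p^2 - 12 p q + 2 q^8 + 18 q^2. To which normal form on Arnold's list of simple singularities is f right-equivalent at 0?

The Hessian of f at 0 has rank 1. Corank 1: A-series; mu = 7 gives A_7.

A_{7}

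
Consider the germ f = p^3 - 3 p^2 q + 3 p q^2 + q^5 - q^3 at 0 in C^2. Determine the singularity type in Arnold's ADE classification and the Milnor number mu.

Type E_{8}, Milnor number mu = 8.

The Hessian of f at 0 is [[0, 0], [0, 0]] with rank 0, so corank 2. A Groebner basis of the Jacobian ideal J(f) in C{p,q} is {q^4, p^2 - 2*p*q + q^2}; counting standard monomials gives mu = 8. Corank 2; j^3 = (p - q)^3 is a perfect cube, so E-series; the 5-jet and mu = 8 give E_8.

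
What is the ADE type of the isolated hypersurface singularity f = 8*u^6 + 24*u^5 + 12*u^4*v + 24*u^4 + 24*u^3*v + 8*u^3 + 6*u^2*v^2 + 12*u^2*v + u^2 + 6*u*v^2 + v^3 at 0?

A2

The Hessian of f at 0 is [[2, 0], [0, 0]] with rank 1, so corank 1. A Groebner basis of the Jacobian ideal J(f) in C{u,v} is {v^2, u}; counting standard monomials gives mu = 2. Corank 1: A-series; mu = 2 gives A_2.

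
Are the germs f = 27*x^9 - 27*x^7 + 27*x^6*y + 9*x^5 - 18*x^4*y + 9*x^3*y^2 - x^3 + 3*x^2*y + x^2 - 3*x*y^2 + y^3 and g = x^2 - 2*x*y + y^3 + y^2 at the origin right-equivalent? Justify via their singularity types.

The Hessian of f at 0 has rank 1. Corank 1: A-series; mu = 2 gives A_2. The Hessian of g at 0 has rank 1. Corank 1: A-series; mu = 2 gives A_2. Both have type A_2, hence right-equivalent.

Yes.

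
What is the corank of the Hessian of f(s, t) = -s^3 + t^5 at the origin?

Hessian at 0 has rank 0.

2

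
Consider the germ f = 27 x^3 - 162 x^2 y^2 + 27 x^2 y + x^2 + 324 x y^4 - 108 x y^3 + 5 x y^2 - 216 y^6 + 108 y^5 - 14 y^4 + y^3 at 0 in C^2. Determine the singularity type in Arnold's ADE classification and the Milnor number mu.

Type A_2, Milnor number mu = 2.

The Hessian of f at 0 has rank 1. Corank 1: A-series; mu = 2 gives A_2.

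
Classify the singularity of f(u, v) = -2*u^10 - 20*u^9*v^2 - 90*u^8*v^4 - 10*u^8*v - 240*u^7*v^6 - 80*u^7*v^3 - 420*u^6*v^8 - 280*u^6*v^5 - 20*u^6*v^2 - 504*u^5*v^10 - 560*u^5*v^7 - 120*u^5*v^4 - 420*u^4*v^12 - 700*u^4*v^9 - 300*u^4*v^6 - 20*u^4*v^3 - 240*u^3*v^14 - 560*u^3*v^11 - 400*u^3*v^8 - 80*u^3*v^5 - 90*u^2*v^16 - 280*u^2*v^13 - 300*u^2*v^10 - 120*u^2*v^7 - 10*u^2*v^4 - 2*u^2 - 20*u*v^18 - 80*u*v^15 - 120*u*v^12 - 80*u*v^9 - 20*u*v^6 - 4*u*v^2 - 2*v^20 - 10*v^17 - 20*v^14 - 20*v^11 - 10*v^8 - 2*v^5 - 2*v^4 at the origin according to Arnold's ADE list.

The Hessian of f at 0 has rank 1. Corank 1: A-series; mu = 4 gives A_4.

A_4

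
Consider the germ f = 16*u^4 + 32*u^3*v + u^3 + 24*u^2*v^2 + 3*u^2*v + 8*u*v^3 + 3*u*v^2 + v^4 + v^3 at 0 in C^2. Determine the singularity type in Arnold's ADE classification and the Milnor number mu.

Type E6, Milnor number mu = 6.

The Hessian of f at 0 is [[0, 0], [0, 0]] with rank 0, so corank 2. A Groebner basis of the Jacobian ideal J(f) in C{u,v} is {v^4, u*v^2 + 5*v^3/6, u^2 + 2*u*v + v^2}; counting standard monomials gives mu = 6. Corank 2; j^3 = (u + v)^3 is a perfect cube, so E-series; the 4-jet and mu = 6 give E_6.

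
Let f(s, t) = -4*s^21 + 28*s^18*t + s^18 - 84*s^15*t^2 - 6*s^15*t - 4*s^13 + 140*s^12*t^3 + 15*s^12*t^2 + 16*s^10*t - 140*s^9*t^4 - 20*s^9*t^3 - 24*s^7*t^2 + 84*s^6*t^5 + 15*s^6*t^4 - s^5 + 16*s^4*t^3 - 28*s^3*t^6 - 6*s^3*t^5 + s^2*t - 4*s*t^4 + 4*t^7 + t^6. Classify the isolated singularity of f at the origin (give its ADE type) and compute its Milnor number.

Type D7, Milnor number mu = 7.

The Hessian of f at 0 has rank 0. Corank 2; j^3 = s^2*t has shape L^2 M (L != M), so D-series; mu = 7 gives D_7.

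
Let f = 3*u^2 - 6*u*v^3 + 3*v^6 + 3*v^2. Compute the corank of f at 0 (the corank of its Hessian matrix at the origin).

0

Hessian at 0 has rank 2.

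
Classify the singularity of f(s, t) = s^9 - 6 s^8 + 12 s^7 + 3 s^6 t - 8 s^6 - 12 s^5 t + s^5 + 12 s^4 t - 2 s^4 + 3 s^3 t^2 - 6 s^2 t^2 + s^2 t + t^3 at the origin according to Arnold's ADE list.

The Hessian of f at 0 is [[0, 0], [0, 0]] with rank 0, so corank 2. A Groebner basis of the Jacobian ideal J(f) in C{s,t} is {t^3, s^2 + 3*t^2, s*t}; counting standard monomials gives mu = 4. Corank 2; j^3 = t*(s^2 + t^2) splits into three distinct lines over C (the quadratic factor has nonzero discriminant), so D_4.

D4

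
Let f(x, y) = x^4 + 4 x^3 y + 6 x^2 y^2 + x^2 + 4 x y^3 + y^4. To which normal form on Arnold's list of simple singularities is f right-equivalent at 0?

A3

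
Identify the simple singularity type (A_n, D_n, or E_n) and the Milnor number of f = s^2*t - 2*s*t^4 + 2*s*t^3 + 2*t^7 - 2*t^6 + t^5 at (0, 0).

Type D_8, Milnor number mu = 8.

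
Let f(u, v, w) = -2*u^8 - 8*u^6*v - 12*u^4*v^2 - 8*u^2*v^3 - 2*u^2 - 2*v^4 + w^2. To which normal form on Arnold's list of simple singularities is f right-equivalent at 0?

The Hessian of f at 0 has rank 2. Corank 1: A-series; mu = 3 gives A_3.

A3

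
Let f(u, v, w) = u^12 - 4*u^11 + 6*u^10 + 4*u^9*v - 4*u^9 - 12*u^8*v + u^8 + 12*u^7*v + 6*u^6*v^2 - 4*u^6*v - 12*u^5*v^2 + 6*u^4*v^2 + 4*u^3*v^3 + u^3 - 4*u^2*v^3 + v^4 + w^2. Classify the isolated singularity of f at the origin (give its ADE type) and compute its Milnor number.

Type E_6, Milnor number mu = 6.

The Hessian of f at 0 is [[0, 0, 0], [0, 0, 0], [0, 0, 2]] with rank 1, so corank 2. A Groebner basis of the Jacobian ideal J(f) in C{u,v,w} is {v^3, u^2, w}; counting standard monomials gives mu = 6. Corank 2; j^3 = u^3 is a perfect cube, so E-series; the 4-jet and mu = 6 give E_6.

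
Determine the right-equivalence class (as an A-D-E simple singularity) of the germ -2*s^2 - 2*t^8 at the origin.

The Hessian of f at 0 has rank 1. Corank 1: A-series; mu = 7 gives A_7.

A_7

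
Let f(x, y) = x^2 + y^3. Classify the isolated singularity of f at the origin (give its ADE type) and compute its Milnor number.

The Hessian of f at 0 is [[2, 0], [0, 0]] with rank 1, so corank 1. A Groebner basis of the Jacobian ideal J(f) in C{x,y} is {y^2, x}; counting standard monomials gives mu = 2. Corank 1: A-series; mu = 2 gives A_2.

Type A_{2}, Milnor number mu = 2.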